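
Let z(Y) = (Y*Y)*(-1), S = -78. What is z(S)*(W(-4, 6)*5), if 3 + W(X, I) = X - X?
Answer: 91260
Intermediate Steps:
W(X, I) = -3 (W(X, I) = -3 + (X - X) = -3 + 0 = -3)
z(Y) = -Y**2 (z(Y) = Y**2*(-1) = -Y**2)
z(S)*(W(-4, 6)*5) = (-1*(-78)**2)*(-3*5) = -1*6084*(-15) = -6084*(-15) = 91260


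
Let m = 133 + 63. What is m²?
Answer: 38416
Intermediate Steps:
m = 196
m² = 196² = 38416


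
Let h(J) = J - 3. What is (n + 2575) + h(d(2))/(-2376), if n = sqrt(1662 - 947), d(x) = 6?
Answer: 2039399/792 + sqrt(715) ≈ 2601.7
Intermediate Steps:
h(J) = -3 + J
n = sqrt(715) ≈ 26.739
(n + 2575) + h(d(2))/(-2376) = (sqrt(715) + 2575) + (-3 + 6)/(-2376) = (2575 + sqrt(715)) + 3*(-1/2376) = (2575 + sqrt(715)) - 1/792 = 2039399/792 + sqrt(715)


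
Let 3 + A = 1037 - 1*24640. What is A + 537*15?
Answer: -15551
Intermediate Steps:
A = -23606 (A = -3 + (1037 - 1*24640) = -3 + (1037 - 24640) = -3 - 23603 = -23606)
A + 537*15 = -23606 + 537*15 = -23606 + 8055 = -15551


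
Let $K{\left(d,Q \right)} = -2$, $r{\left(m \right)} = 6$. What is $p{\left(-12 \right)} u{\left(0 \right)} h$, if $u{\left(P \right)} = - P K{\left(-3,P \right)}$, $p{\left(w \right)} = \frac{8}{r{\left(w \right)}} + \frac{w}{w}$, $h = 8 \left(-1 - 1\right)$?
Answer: $0$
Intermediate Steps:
$h = -16$ ($h = 8 \left(-2\right) = -16$)
$p{\left(w \right)} = \frac{7}{3}$ ($p{\left(w \right)} = \frac{8}{6} + \frac{w}{w} = 8 \cdot \frac{1}{6} + 1 = \frac{4}{3} + 1 = \frac{7}{3}$)
$u{\left(P \right)} = 2 P$ ($u{\left(P \right)} = - P \left(-2\right) = 2 P$)
$p{\left(-12 \right)} u{\left(0 \right)} h = \frac{7 \cdot 2 \cdot 0}{3} \left(-16\right) = \frac{7}{3} \cdot 0 \left(-16\right) = 0 \left(-16\right) = 0$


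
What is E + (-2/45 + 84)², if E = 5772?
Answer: 25961584/2025 ≈ 12821.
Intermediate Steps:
E + (-2/45 + 84)² = 5772 + (-2/45 + 84)² = 5772 + (3778/45)² = 5772 + 14273284/2025 = 25961584/2025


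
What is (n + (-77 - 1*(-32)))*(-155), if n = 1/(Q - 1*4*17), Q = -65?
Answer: 927830/133 ≈ 6976.2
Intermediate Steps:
n = -1/133 (n = 1/(-65 - 1*4*17) = 1/(-65 - 4*17) = 1/(-65 - 68) = 1/(-133) = -1/133 ≈ -0.0075188)
(n + (-77 - 1*(-32)))*(-155) = (-1/133 + (-77 - 1*(-32)))*(-155) = (-1/133 + (-77 + 32))*(-155) = (-1/133 - 45)*(-155) = -5986/133*(-155) = 927830/133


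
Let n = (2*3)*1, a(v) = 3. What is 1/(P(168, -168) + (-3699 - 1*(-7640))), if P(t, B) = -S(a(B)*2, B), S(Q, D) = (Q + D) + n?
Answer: 1/4097 ≈ 0.00024408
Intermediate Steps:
n = 6 (n = 6*1 = 6)
S(Q, D) = 6 + D + Q (S(Q, D) = (Q + D) + 6 = (D + Q) + 6 = 6 + D + Q)
P(t, B) = -12 - B (P(t, B) = -(6 + B + 3*2) = -(6 + B + 6) = -(12 + B) = -12 - B)
1/(P(168, -168) + (-3699 - 1*(-7640))) = 1/((-12 - 1*(-168)) + (-3699 - 1*(-7640))) = 1/((-12 + 168) + (-3699 + 7640)) = 1/(156 + 3941) = 1/4097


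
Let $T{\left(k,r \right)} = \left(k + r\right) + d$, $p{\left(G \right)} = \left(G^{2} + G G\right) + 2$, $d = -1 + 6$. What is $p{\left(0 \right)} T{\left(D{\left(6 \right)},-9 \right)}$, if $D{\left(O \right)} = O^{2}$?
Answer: $64$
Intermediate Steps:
$d = 5$
$p{\left(G \right)} = 2 + 2 G^{2}$ ($p{\left(G \right)} = \left(G^{2} + G^{2}\right) + 2 = 2 G^{2} + 2 = 2 + 2 G^{2}$)
$T{\left(k,r \right)} = 5 + k + r$ ($T{\left(k,r \right)} = \left(k + r\right) + 5 = 5 + k + r$)
$p{\left(0 \right)} T{\left(D{\left(6 \right)},-9 \right)} = \left(2 + 2 \cdot 0^{2}\right) \left(5 + 6^{2} - 9\right) = \left(2 + 2 \cdot 0\right) \left(5 + 36 - 9\right) = \left(2 + 0\right) 32 = 2 \cdot 32 = 64$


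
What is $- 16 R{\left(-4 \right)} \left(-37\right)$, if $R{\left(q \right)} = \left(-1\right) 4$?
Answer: $-2368$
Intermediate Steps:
$R{\left(q \right)} = -4$
$- 16 R{\left(-4 \right)} \left(-37\right) = \left(-16\right) \left(-4\right) \left(-37\right) = 64 \left(-37\right) = -2368$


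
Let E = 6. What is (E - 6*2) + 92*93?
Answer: 8550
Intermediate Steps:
(E - 6*2) + 92*93 = (6 - 6*2) + 92*93 = (6 - 12) + 8556 = -6 + 8556 = 8550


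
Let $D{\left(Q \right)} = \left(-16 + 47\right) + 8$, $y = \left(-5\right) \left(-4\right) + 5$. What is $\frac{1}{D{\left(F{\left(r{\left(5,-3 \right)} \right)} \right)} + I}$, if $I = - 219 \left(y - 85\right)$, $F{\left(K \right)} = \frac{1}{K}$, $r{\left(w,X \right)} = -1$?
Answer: $\frac{1}{13179} \approx 7.5878 \cdot 10^{-5}$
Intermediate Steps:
$y = 25$ ($y = 20 + 5 = 25$)
$D{\left(Q \right)} = 39$ ($D{\left(Q \right)} = 31 + 8 = 39$)
$I = 13140$ ($I = - 219 \left(25 - 85\right) = \left(-219\right) \left(-60\right) = 13140$)
$\frac{1}{D{\left(F{\left(r{\left(5,-3 \right)} \right)} \right)} + I} = \frac{1}{39 + 13140} = \frac{1}{13179}$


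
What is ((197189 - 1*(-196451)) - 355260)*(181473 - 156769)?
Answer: 948139520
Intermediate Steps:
((197189 - 1*(-196451)) - 355260)*(181473 - 156769) = ((197189 + 196451) - 355260)*24704 = (393640 - 355260)*24704 = 38380*24704 = 948139520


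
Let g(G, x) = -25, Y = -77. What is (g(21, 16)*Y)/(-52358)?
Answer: -1925/52358 ≈ -0.036766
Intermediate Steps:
(g(21, 16)*Y)/(-52358) = -25*(-77)/(-52358) = 1925*(-1/52358) = -1925/52358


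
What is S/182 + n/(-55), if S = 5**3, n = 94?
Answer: -10233/10010 ≈ -1.0223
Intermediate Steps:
S = 125
S/182 + n/(-55) = 125/182 + 94/(-55) = 125*(1/182) + 94*(-1/55) = 125/182 - 94/55 = -10233/10010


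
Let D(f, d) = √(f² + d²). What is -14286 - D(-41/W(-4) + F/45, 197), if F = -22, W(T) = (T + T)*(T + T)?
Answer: -14286 - √321907951609/2880 ≈ -14483.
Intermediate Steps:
W(T) = 4*T² (W(T) = (2*T)*(2*T) = 4*T²)
D(f, d) = √(d² + f²)
-14286 - D(-41/W(-4) + F/45, 197) = -14286 - √(197² + (-41/(4*(-4)²) - 22/45)²) = -14286 - √(38809 + (-41/(4*16) - 22*1/45)²) = -14286 - √(38809 + (-41/64 - 22/45)²) = -14286 - √(38809 + (-3253/2880)²) = -14286 - √(38809 + 10582009/8294400) = -14286 - √(321907951609/8294400) = -14286 - √321907951609/2880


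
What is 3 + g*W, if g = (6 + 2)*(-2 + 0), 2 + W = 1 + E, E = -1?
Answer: 35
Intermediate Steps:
W = -2 (W = -2 + (1 - 1) = -2 + 0 = -2)
g = -16 (g = 8*(-2) = -16)
3 + g*W = 3 - 16*(-2) = 3 + 32 = 35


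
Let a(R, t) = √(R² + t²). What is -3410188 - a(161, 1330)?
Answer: -3410188 - 7*√36629 ≈ -3.4115e+6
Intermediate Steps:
-3410188 - a(161, 1330) = -3410188 - √(161² + 1330²) = -3410188 - √(25921 + 1768900) = -3410188 - √1794821 = -3410188 - 7*√36629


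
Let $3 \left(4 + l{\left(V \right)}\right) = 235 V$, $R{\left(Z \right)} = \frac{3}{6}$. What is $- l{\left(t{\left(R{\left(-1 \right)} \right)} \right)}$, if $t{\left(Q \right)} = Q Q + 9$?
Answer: $- \frac{8647}{12} \approx -720.58$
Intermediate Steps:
$R{\left(Z \right)} = \frac{1}{2}$ ($R{\left(Z \right)} = 3 \cdot \frac{1}{6} = \frac{1}{2}$)
$t{\left(Q \right)} = 9 + Q^{2}$ ($t{\left(Q \right)} = Q^{2} + 9 = 9 + Q^{2}$)
$l{\left(V \right)} = -4 + \frac{235 V}{3}$
$- l{\left(t{\left(R{\left(-1 \right)} \right)} \right)} = - (-4 + \frac{235 \left(9 + \left(\frac{1}{2}\right)^{2}\right)}{3}) = - (-4 + \frac{235 \left(9 + \frac{1}{4}\right)}{3}) = - (-4 + \frac{235}{3} \cdot \frac{37}{4}) = - (-4 + \frac{8695}{12}) = \left(-1\right) \frac{8647}{12} = - \frac{8647}{12}$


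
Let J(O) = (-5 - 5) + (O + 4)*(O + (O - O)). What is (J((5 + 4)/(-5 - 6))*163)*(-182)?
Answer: 45240650/121 ≈ 3.7389e+5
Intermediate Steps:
J(O) = -10 + O*(4 + O) (J(O) = -10 + (4 + O)*(O + 0) = -10 + (4 + O)*O = -10 + O*(4 + O))
(J((5 + 4)/(-5 - 6))*163)*(-182) = ((-10 + ((5 + 4)/(-5 - 6))² + 4*((5 + 4)/(-5 - 6)))*163)*(-182) = ((-10 + (9/(-11))² + 4*(9/(-11)))*163)*(-182) = ((-10 + (9*(-1/11))² + 4*(9*(-1/11)))*163)*(-182) = ((-10 + (-9/11)² + 4*(-9/11))*163)*(-182) = ((-10 + 81/121 - 36/11)*163)*(-182) = -1525/121*163*(-182) = -248575/121*(-182) = 45240650/121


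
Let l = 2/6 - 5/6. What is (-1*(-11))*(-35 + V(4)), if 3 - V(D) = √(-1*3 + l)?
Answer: -352 - 11*I*√14/2 ≈ -352.0 - 20.579*I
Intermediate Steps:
l = -½ (l = 2*(⅙) - 5*⅙ = ⅓ - ⅚ = -½ ≈ -0.50000)
V(D) = 3 - I*√14/2 (V(D) = 3 - √(-1*3 - ½) = 3 - √(-3 - ½) = 3 - √(-7/2) = 3 - I*√14/2)
(-1*(-11))*(-35 + V(4)) = (-1*(-11))*(-35 + (3 - I*√14/2)) = 11*(-32 - I*√14/2) = -352 - 11*I*√14/2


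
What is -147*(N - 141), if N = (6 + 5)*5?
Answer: 12642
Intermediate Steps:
N = 55 (N = 11*5 = 55)
-147*(N - 141) = -147*(55 - 141) = -147*(-86) = 12642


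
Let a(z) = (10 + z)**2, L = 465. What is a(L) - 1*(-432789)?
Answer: 658414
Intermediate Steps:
a(L) - 1*(-432789) = (10 + 465)**2 - 1*(-432789) = 475**2 + 432789 = 225625 + 432789 = 658414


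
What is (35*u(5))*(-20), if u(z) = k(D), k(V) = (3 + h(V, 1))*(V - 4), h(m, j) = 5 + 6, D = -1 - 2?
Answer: 68600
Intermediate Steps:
D = -3
h(m, j) = 11
k(V) = -56 + 14*V (k(V) = (3 + 11)*(V - 4) = 14*(-4 + V) = -56 + 14*V)
u(z) = -98 (u(z) = -56 + 14*(-3) = -56 - 42 = -98)
(35*u(5))*(-20) = (35*(-98))*(-20) = -3430*(-20) = 68600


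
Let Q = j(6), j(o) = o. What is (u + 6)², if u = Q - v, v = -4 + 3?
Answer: 169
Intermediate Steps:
v = -1
Q = 6
u = 7 (u = 6 - 1*(-1) = 6 + 1 = 7)
(u + 6)² = (7 + 6)² = 13² = 169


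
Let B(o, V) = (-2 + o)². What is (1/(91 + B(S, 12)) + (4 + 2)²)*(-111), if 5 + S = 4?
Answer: -399711/100 ≈ -3997.1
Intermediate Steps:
S = -1 (S = -5 + 4 = -1)
(1/(91 + B(S, 12)) + (4 + 2)²)*(-111) = (1/(91 + (-2 - 1)²) + (4 + 2)²)*(-111) = (1/(91 + (-3)²) + 6²)*(-111) = (1/(91 + 9) + 36)*(-111) = (1/100 + 36)*(-111) = (3601/100)*(-111) = -399711/100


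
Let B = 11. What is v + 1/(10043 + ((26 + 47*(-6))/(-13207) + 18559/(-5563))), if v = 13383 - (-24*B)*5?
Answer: 10845241028913175/737620958678 ≈ 14703.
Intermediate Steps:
v = 14703 (v = 13383 - (-24*11)*5 = 13383 - (-264)*5 = 13383 - 1*(-1320) = 13383 + 1320 = 14703)
v + 1/(10043 + ((26 + 47*(-6))/(-13207) + 18559/(-5563))) = 14703 + 1/(10043 + ((26 + 47*(-6))/(-13207) + 18559/(-5563))) = 14703 + 1/(10043 + ((26 - 282)*(-1/13207) + 18559*(-1/5563))) = 14703 + 1/(10043 + (-256*(-1/13207) - 18559/5563)) = 14703 + 1/(10043 + (256/13207 - 18559/5563)) = 14703 + 1/(10043 - 243684585/73470541) = 14703 + 1/(737620958678/73470541) = 14703 + 73470541/737620958678 = 10845241028913175/737620958678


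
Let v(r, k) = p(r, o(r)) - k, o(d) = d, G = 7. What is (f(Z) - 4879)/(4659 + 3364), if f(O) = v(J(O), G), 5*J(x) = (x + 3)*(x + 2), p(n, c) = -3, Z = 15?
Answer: -4889/8023 ≈ -0.60937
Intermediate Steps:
J(x) = (2 + x)*(3 + x)/5 (J(x) = ((x + 3)*(x + 2))/5 = ((3 + x)*(2 + x))/5 = ((2 + x)*(3 + x))/5 = (2 + x)*(3 + x)/5)
v(r, k) = -3 - k
f(O) = -10 (f(O) = -3 - 1*7 = -3 - 7 = -10)
(f(Z) - 4879)/(4659 + 3364) = (-10 - 4879)/(4659 + 3364) = -4889/8023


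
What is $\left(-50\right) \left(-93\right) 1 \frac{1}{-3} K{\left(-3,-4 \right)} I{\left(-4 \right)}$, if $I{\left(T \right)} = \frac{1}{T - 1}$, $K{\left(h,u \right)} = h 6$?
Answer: $-5580$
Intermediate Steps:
$K{\left(h,u \right)} = 6 h$
$I{\left(T \right)} = \frac{1}{-1 + T}$
$\left(-50\right) \left(-93\right) 1 \frac{1}{-3} K{\left(-3,-4 \right)} I{\left(-4 \right)} = \left(-50\right) \left(-93\right) \frac{1 \frac{1}{-3} \cdot 6 \left(-3\right)}{-1 - 4} = 4650 \frac{1 \left(- \frac{1}{3}\right) \left(-18\right)}{-5} = 4650 \left(- \frac{1}{3}\right) \left(-18\right) \left(- \frac{1}{5}\right) = 4650 \cdot 6 \left(- \frac{1}{5}\right) = 4650 \left(- \frac{6}{5}\right) = -5580$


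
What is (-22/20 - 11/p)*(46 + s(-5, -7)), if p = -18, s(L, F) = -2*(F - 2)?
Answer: -1408/45 ≈ -31.289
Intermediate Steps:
s(L, F) = 4 - 2*F (s(L, F) = -2*(-2 + F) = 4 - 2*F)
(-22/20 - 11/p)*(46 + s(-5, -7)) = (-22/20 - 11/(-18))*(46 + (4 - 2*(-7))) = (-22*1/20 - 11*(-1/18))*(46 + (4 + 14)) = (-11/10 + 11/18)*(46 + 18) = -22/45*64 = -1408/45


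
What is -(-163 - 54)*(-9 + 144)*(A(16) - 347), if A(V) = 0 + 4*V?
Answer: -8290485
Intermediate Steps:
A(V) = 4*V
-(-163 - 54)*(-9 + 144)*(A(16) - 347) = -(-163 - 54)*(-9 + 144)*(4*16 - 347) = -(-217*135)*(64 - 347) = -(-29295)*(-283) = -1*8290485 = -8290485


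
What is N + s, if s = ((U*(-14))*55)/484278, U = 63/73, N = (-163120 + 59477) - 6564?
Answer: -649345052228/5892049 ≈ -1.1021e+5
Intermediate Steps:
N = -110207 (N = -103643 - 6564 = -110207)
U = 63/73 (U = 63*(1/73) = 63/73 ≈ 0.86301)
s = -8085/5892049 (s = (((63/73)*(-14))*55)/484278 = -882/73*55*(1/484278) = -48510/73*1/484278 = -8085/5892049 ≈ -0.0013722)
N + s = -110207 - 8085/5892049 = -649345052228/5892049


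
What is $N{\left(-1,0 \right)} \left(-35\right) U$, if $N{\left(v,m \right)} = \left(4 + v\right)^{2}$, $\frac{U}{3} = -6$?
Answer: $5670$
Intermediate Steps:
$U = -18$ ($U = 3 \left(-6\right) = -18$)
$N{\left(-1,0 \right)} \left(-35\right) U = \left(4 - 1\right)^{2} \left(-35\right) \left(-18\right) = 3^{2} \left(-35\right) \left(-18\right) = 9 \left(-35\right) \left(-18\right) = \left(-315\right) \left(-18\right) = 5670$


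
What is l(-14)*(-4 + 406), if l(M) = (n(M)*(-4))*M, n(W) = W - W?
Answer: 0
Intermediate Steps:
n(W) = 0
l(M) = 0 (l(M) = (0*(-4))*M = 0*M = 0)
l(-14)*(-4 + 406) = 0*(-4 + 406) = 0*402 = 0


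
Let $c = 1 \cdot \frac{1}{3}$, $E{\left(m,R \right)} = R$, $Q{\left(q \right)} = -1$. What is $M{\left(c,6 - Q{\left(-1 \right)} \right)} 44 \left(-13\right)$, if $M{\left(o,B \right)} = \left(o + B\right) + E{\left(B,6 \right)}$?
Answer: $- \frac{22880}{3} \approx -7626.7$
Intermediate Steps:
$c = \frac{1}{3}$ ($c = 1 \cdot \frac{1}{3} = \frac{1}{3} \approx 0.33333$)
$M{\left(o,B \right)} = 6 + B + o$ ($M{\left(o,B \right)} = \left(o + B\right) + 6 = \left(B + o\right) + 6 = 6 + B + o$)
$M{\left(c,6 - Q{\left(-1 \right)} \right)} 44 \left(-13\right) = \left(6 + \left(6 - -1\right) + \frac{1}{3}\right) 44 \left(-13\right) = \left(6 + \left(6 + 1\right) + \frac{1}{3}\right) 44 \left(-13\right) = \left(6 + 7 + \frac{1}{3}\right) 44 \left(-13\right) = \frac{40}{3} \cdot 44 \left(-13\right) = \frac{1760}{3} \left(-13\right) = - \frac{22880}{3}$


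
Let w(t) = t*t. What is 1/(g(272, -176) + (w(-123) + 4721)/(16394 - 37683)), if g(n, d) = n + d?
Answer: 21289/2023894 ≈ 0.010519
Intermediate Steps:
g(n, d) = d + n
w(t) = t²
1/(g(272, -176) + (w(-123) + 4721)/(16394 - 37683)) = 1/((-176 + 272) + ((-123)² + 4721)/(16394 - 37683)) = 1/(96 + (15129 + 4721)/(-21289)) = 1/(96 + 19850*(-1/21289)) = 1/(96 - 19850/21289) = 1/(2023894/21289) = 21289/2023894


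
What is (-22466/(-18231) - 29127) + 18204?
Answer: -199114747/18231 ≈ -10922.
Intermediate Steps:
(-22466/(-18231) - 29127) + 18204 = (-22466*(-1/18231) - 29127) + 18204 = (22466/18231 - 29127) + 18204 = -530991871/18231 + 18204 = -199114747/18231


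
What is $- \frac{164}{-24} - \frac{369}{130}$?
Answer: $\frac{779}{195} \approx 3.9949$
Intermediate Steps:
$- \frac{164}{-24} - \frac{369}{130} = \left(-164\right) \left(- \frac{1}{24}\right) - \frac{369}{130} = \frac{41}{6} - \frac{369}{130} = \frac{779}{195}$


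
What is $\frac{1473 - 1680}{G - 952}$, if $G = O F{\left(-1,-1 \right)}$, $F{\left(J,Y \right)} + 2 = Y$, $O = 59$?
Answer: $\frac{207}{1129} \approx 0.18335$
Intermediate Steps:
$F{\left(J,Y \right)} = -2 + Y$
$G = -177$ ($G = 59 \left(-2 - 1\right) = 59 \left(-3\right) = -177$)
$\frac{1473 - 1680}{G - 952} = \frac{1473 - 1680}{-177 - 952} = - \frac{207}{-1129} = \left(-207\right) \left(- \frac{1}{1129}\right) = \frac{207}{1129}$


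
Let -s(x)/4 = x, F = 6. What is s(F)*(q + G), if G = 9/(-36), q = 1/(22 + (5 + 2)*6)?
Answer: 45/8 ≈ 5.6250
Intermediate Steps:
s(x) = -4*x
q = 1/64 (q = 1/(22 + 7*6) = 1/(22 + 42) = 1/64 ≈ 0.015625)
G = -¼ (G = 9*(-1/36) = -¼ ≈ -0.25000)
s(F)*(q + G) = (-4*6)*(1/64 - ¼) = -24*(-15/64) = 45/8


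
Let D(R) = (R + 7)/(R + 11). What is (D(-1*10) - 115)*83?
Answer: -9794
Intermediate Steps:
D(R) = (7 + R)/(11 + R)
(D(-1*10) - 115)*83 = ((7 - 1*10)/(11 - 1*10) - 115)*83 = ((7 - 10)/(11 - 10) - 115)*83 = (-3/1 - 115)*83 = (1*(-3) - 115)*83 = (-3 - 115)*83 = -118*83 = -9794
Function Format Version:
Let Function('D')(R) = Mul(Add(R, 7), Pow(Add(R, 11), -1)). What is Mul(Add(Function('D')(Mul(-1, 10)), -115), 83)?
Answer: -9794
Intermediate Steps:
Function('D')(R) = Mul(Pow(Add(11, R), -1), Add(7, R)) (Function('D')(R) = Mul(Add(7, R), Pow(Add(11, R), -1)) = Mul(Pow(Add(11, R), -1), Add(7, R)))
Mul(Add(Function('D')(Mul(-1, 10)), -115), 83) = Mul(Add(Mul(Pow(Add(11, Mul(-1, 10)), -1), Add(7, Mul(-1, 10))), -115), 83) = Mul(Add(Mul(Pow(Add(11, -10), -1), Add(7, -10)), -115), 83) = Mul(Add(Mul(Pow(1, -1), -3), -115), 83) = Mul(Add(Mul(1, -3), -115), 83) = Mul(Add(-3, -115), 83) = Mul(-118, 83) = -9794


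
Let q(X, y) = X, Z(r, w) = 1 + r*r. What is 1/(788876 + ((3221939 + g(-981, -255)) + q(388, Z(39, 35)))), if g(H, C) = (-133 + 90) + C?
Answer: 1/4010905 ≈ 2.4932e-7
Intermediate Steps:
Z(r, w) = 1 + r²
g(H, C) = -43 + C
1/(788876 + ((3221939 + g(-981, -255)) + q(388, Z(39, 35)))) = 1/(788876 + ((3221939 + (-43 - 255)) + 388)) = 1/(788876 + ((3221939 - 298) + 388)) = 1/(788876 + (3221641 + 388)) = 1/(788876 + 3222029) = 1/4010905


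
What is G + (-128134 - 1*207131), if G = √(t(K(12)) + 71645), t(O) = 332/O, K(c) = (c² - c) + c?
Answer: -335265 + √2579303/6 ≈ -3.3500e+5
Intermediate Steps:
K(c) = c²
G = √2579303/6 (G = √(332/(12²) + 71645) = √(332/144 + 71645) = √(332*(1/144) + 71645) = √(83/36 + 71645) = √(2579303/36) = √2579303/6 ≈ 267.67)
G + (-128134 - 1*207131) = √2579303/6 + (-128134 - 1*207131) = √2579303/6 + (-128134 - 207131) = √2579303/6 - 335265 = -335265 + √2579303/6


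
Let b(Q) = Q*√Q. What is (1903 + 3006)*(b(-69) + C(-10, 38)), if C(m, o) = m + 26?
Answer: 78544 - 338721*I*√69 ≈ 78544.0 - 2.8136e+6*I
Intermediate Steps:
C(m, o) = 26 + m
b(Q) = Q^(3/2)
(1903 + 3006)*(b(-69) + C(-10, 38)) = (1903 + 3006)*((-69)^(3/2) + (26 - 10)) = 4909*(-69*I*√69 + 16) = 4909*(16 - 69*I*√69) = 78544 - 338721*I*√69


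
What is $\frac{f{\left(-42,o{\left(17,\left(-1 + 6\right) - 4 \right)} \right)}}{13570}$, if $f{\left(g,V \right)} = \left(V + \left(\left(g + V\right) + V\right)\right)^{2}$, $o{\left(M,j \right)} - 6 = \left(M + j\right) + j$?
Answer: $\frac{1089}{13570} \approx 0.080251$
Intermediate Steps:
$o{\left(M,j \right)} = 6 + M + 2 j$ ($o{\left(M,j \right)} = 6 + \left(\left(M + j\right) + j\right) = 6 + \left(M + 2 j\right) = 6 + M + 2 j$)
$f{\left(g,V \right)} = \left(g + 3 V\right)^{2}$ ($f{\left(g,V \right)} = \left(V + \left(\left(V + g\right) + V\right)\right)^{2} = \left(V + \left(g + 2 V\right)\right)^{2} = \left(g + 3 V\right)^{2}$)
$\frac{f{\left(-42,o{\left(17,\left(-1 + 6\right) - 4 \right)} \right)}}{13570} = \frac{\left(-42 + 3 \left(6 + 17 + 2 \left(\left(-1 + 6\right) - 4\right)\right)\right)^{2}}{13570} = \left(-42 + 3 \left(6 + 17 + 2 \left(5 - 4\right)\right)\right)^{2} \cdot \frac{1}{13570} = \left(-42 + 3 \left(6 + 17 + 2 \cdot 1\right)\right)^{2} \cdot \frac{1}{13570} = \left(-42 + 3 \left(6 + 17 + 2\right)\right)^{2} \cdot \frac{1}{13570} = \left(-42 + 3 \cdot 25\right)^{2} \cdot \frac{1}{13570} = \left(-42 + 75\right)^{2} \cdot \frac{1}{13570} = 33^{2} \cdot \frac{1}{13570} = 1089 \cdot \frac{1}{13570} = \frac{1089}{13570}$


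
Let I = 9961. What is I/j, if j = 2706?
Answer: 9961/2706 ≈ 3.6811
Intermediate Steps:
I/j = 9961/2706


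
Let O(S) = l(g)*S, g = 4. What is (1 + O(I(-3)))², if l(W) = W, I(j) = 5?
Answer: 441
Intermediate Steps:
O(S) = 4*S
(1 + O(I(-3)))² = (1 + 4*5)² = (1 + 20)² = 21² = 441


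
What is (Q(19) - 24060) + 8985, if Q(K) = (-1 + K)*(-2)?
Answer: -15111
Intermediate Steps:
Q(K) = 2 - 2*K
(Q(19) - 24060) + 8985 = ((2 - 2*19) - 24060) + 8985 = ((2 - 38) - 24060) + 8985 = (-36 - 24060) + 8985 = -24096 + 8985 = -15111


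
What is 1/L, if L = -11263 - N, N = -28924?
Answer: 1/17661 ≈ 5.6622e-5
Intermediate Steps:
L = 17661 (L = -11263 - 1*(-28924) = -11263 + 28924 = 17661)
1/L = 1/17661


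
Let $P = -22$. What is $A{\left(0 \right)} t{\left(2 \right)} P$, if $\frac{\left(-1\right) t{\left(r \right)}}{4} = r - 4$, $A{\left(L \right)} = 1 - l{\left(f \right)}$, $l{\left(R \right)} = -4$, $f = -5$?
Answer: $-880$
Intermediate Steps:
$A{\left(L \right)} = 5$ ($A{\left(L \right)} = 1 - -4 = 1 + 4 = 5$)
$t{\left(r \right)} = 16 - 4 r$ ($t{\left(r \right)} = - 4 \left(r - 4\right) = - 4 \left(-4 + r\right) = 16 - 4 r$)
$A{\left(0 \right)} t{\left(2 \right)} P = 5 \left(16 - 8\right) \left(-22\right) = 5 \cdot 8 \left(-22\right) = 40 \left(-22\right) = -880$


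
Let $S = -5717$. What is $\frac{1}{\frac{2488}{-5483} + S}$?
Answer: $- \frac{5483}{31348799} \approx -0.0001749$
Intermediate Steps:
$\frac{1}{\frac{2488}{-5483} + S} = \frac{1}{\frac{2488}{-5483} - 5717} = \frac{1}{2488 \left(- \frac{1}{5483}\right) - 5717} = \frac{1}{- \frac{2488}{5483} - 5717} = \frac{1}{- \frac{31348799}{5483}} = - \frac{5483}{31348799}$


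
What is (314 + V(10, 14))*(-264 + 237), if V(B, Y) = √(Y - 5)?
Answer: -8559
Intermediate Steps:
V(B, Y) = √(-5 + Y)
(314 + V(10, 14))*(-264 + 237) = (314 + √(-5 + 14))*(-264 + 237) = (314 + √9)*(-27) = (314 + 3)*(-27) = 317*(-27) = -8559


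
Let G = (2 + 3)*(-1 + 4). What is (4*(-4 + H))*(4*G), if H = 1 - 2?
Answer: -1200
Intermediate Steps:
H = -1
G = 15 (G = 5*3 = 15)
(4*(-4 + H))*(4*G) = (4*(-4 - 1))*(4*15) = (4*(-5))*60 = -20*60 = -1200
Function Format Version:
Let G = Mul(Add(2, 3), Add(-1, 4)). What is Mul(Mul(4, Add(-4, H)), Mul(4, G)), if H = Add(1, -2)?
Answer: -1200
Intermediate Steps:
H = -1
G = 15 (G = Mul(5, 3) = 15)
Mul(Mul(4, Add(-4, H)), Mul(4, G)) = Mul(Mul(4, Add(-4, -1)), Mul(4, 15)) = Mul(Mul(4, -5), 60) = Mul(-20, 60) = -1200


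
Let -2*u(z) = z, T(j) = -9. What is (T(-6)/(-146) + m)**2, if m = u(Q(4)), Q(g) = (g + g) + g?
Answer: 751689/21316 ≈ 35.264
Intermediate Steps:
Q(g) = 3*g (Q(g) = 2*g + g = 3*g)
u(z) = -z/2
m = -6 (m = -3*4/2 = -1/2*12 = -6)
(T(-6)/(-146) + m)**2 = (-9/(-146) - 6)**2 = (-9*(-1/146) - 6)**2 = (9/146 - 6)**2 = (-867/146)**2 = 751689/21316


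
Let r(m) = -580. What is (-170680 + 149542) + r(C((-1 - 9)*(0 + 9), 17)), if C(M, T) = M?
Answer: -21718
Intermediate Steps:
(-170680 + 149542) + r(C((-1 - 9)*(0 + 9), 17)) = (-170680 + 149542) - 580 = -21138 - 580 = -21718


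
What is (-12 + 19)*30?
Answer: 210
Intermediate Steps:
(-12 + 19)*30 = 7*30 = 210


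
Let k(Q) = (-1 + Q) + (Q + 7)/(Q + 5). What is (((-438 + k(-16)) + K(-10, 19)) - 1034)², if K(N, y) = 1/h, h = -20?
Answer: 107197962921/48400 ≈ 2.2148e+6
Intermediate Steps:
K(N, y) = -1/20 (K(N, y) = 1/(-20) = -1/20)
k(Q) = -1 + Q + (7 + Q)/(5 + Q) (k(Q) = (-1 + Q) + (7 + Q)/(5 + Q) = -1 + Q + (7 + Q)/(5 + Q))
(((-438 + k(-16)) + K(-10, 19)) - 1034)² = (((-438 + (2 + (-16)² + 5*(-16))/(5 - 16)) - 1/20) - 1034)² = (((-438 + (2 + 256 - 80)/(-11)) - 1/20) - 1034)² = (((-438 - 1/11*178) - 1/20) - 1034)² = (((-438 - 178/11) - 1/20) - 1034)² = ((-4996/11 - 1/20) - 1034)² = (-99931/220 - 1034)² = (-327411/220)² = 107197962921/48400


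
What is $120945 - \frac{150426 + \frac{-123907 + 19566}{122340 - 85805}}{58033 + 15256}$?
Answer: $\frac{323838482956606}{2677613615} \approx 1.2094 \cdot 10^{5}$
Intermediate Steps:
$120945 - \frac{150426 + \frac{-123907 + 19566}{122340 - 85805}}{58033 + 15256} = 120945 - \frac{150426 - \frac{104341}{36535}}{73289} = 120945 - \left(150426 - \frac{104341}{36535}\right) \frac{1}{73289} = 120945 - \frac{5495709569}{36535} \cdot \frac{1}{73289} = 120945 - \frac{5495709569}{2677613615} = \frac{323838482956606}{2677613615}$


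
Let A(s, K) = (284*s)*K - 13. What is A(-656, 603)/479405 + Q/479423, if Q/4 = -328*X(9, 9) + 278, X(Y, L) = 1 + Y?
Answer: -10772954350143/45967556663 ≈ -234.36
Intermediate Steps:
A(s, K) = -13 + 284*K*s (A(s, K) = 284*K*s - 13 = -13 + 284*K*s)
Q = -12008 (Q = 4*(-328*(1 + 9) + 278) = 4*(-328*10 + 278) = 4*(-3280 + 278) = 4*(-3002) = -12008)
A(-656, 603)/479405 + Q/479423 = (-13 + 284*603*(-656))/479405 - 12008/479423 = (-13 - 112341312)*(1/479405) - 12008*1/479423 = -112341325*1/479405 - 12008/479423 = -22468265/95881 - 12008/479423 = -10772954350143/45967556663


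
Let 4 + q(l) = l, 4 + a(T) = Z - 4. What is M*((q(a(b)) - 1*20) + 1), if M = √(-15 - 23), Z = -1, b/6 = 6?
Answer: -32*I*√38 ≈ -197.26*I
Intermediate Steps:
b = 36 (b = 6*6 = 36)
M = I*√38 (M = √(-38) = I*√38 ≈ 6.1644*I)
a(T) = -9 (a(T) = -4 + (-1 - 4) = -4 - 5 = -9)
q(l) = -4 + l
M*((q(a(b)) - 1*20) + 1) = (I*√38)*(((-4 - 9) - 1*20) + 1) = (I*√38)*((-13 - 20) + 1) = (I*√38)*(-33 + 1) = (I*√38)*(-32) = -32*I*√38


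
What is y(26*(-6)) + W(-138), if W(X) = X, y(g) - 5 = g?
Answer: -289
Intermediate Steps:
y(g) = 5 + g
y(26*(-6)) + W(-138) = (5 + 26*(-6)) - 138 = (5 - 156) - 138 = -151 - 138 = -289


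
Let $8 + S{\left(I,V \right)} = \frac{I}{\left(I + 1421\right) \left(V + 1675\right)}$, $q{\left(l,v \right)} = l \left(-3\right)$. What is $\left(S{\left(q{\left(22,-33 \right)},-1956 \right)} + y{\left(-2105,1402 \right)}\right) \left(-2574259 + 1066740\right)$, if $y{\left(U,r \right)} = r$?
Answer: $- \frac{800149682698184}{380755} \approx -2.1015 \cdot 10^{9}$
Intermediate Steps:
$q{\left(l,v \right)} = - 3 l$
$S{\left(I,V \right)} = -8 + \frac{I}{\left(1421 + I\right) \left(1675 + V\right)}$ ($S{\left(I,V \right)} = -8 + \frac{I}{\left(I + 1421\right) \left(V + 1675\right)} = -8 + \frac{I}{\left(1421 + I\right) \left(1675 + V\right)}$)
$\left(S{\left(q{\left(22,-33 \right)},-1956 \right)} + y{\left(-2105,1402 \right)}\right) \left(-2574259 + 1066740\right) = \left(\frac{-19041400 - 13399 \left(\left(-3\right) 22\right) - -22235808 - 8 \left(\left(-3\right) 22\right) \left(-1956\right)}{2380175 + 1421 \left(-1956\right) + 1675 \left(\left(-3\right) 22\right) + \left(-3\right) 22 \left(-1956\right)} + 1402\right) \left(-2574259 + 1066740\right) = \left(\frac{-19041400 - -884334 + 22235808 - \left(-528\right) \left(-1956\right)}{2380175 - 2779476 + 1675 \left(-66\right) - -129096} + 1402\right) \left(-1507519\right) = \left(\frac{-19041400 + 884334 + 22235808 - 1032768}{2380175 - 2779476 - 110550 + 129096} + 1402\right) \left(-1507519\right) = \left(\frac{1}{-380755} \cdot 3045974 + 1402\right) \left(-1507519\right) = \left(\left(- \frac{1}{380755}\right) 3045974 + 1402\right) \left(-1507519\right) = \left(- \frac{3045974}{380755} + 1402\right) \left(-1507519\right) = \frac{530772536}{380755} \left(-1507519\right) = - \frac{800149682698184}{380755}$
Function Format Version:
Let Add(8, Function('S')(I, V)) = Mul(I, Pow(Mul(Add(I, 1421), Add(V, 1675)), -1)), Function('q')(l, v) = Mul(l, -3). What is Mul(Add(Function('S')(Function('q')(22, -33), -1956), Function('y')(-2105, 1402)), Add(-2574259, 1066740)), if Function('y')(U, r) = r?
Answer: Rational(-800149682698184, 380755) ≈ -2.1015e+9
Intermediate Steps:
Function('q')(l, v) = Mul(-3, l)
Function('S')(I, V) = Add(-8, Mul(I, Pow(Add(1421, I), -1), Pow(Add(1675, V), -1))) (Function('S')(I, V) = Add(-8, Mul(I, Pow(Mul(Add(I, 1421), Add(V, 1675)), -1))) = Add(-8, Mul(I, Pow(Mul(Add(1421, I), Add(1675, V)), -1))) = Add(-8, Mul(I, Mul(Pow(Add(1421, I), -1), Pow(Add(1675, V), -1)))) = Add(-8, Mul(I, Pow(Add(1421, I), -1), Pow(Add(1675, V), -1))))
Mul(Add(Function('S')(Function('q')(22, -33), -1956), Function('y')(-2105, 1402)), Add(-2574259, 1066740)) = Mul(Add(Mul(Pow(Add(2380175, Mul(1421, -1956), Mul(1675, Mul(-3, 22)), Mul(Mul(-3, 22), -1956)), -1), Add(-19041400, Mul(-13399, Mul(-3, 22)), Mul(-11368, -1956), Mul(-8, Mul(-3, 22), -1956))), 1402), Add(-2574259, 1066740)) = Mul(Add(Mul(Pow(Add(2380175, -2779476, Mul(1675, -66), Mul(-66, -1956)), -1), Add(-19041400, Mul(-13399, -66), 22235808, Mul(-8, -66, -1956))), 1402), -1507519) = Mul(Add(Mul(Pow(Add(2380175, -2779476, -110550, 129096), -1), Add(-19041400, 884334, 22235808, -1032768)), 1402), -1507519) = Mul(Add(Mul(Pow(-380755, -1), 3045974), 1402), -1507519) = Mul(Add(Mul(Rational(-1, 380755), 3045974), 1402), -1507519) = Mul(Add(Rational(-3045974, 380755), 1402), -1507519) = Mul(Rational(530772536, 380755), -1507519) = Rational(-800149682698184, 380755)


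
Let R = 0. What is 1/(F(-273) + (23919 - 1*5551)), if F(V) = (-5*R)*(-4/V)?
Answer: 1/18368 ≈ 5.4442e-5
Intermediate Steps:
F(V) = 0 (F(V) = (-5*0)*(-4/V) = 0*(-4/V) = 0)
1/(F(-273) + (23919 - 1*5551)) = 1/(0 + (23919 - 1*5551)) = 1/(0 + (23919 - 5551)) = 1/(0 + 18368) = 1/18368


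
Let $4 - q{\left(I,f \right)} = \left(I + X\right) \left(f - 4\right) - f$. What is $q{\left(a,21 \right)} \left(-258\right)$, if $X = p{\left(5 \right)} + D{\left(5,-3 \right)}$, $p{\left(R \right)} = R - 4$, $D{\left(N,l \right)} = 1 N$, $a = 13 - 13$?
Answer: $19866$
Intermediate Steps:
$a = 0$
$D{\left(N,l \right)} = N$
$p{\left(R \right)} = -4 + R$
$X = 6$ ($X = \left(-4 + 5\right) + 5 = 1 + 5 = 6$)
$q{\left(I,f \right)} = 4 + f - \left(-4 + f\right) \left(6 + I\right)$ ($q{\left(I,f \right)} = 4 - \left(\left(I + 6\right) \left(f - 4\right) - f\right) = 4 - \left(\left(6 + I\right) \left(-4 + f\right) - f\right) = 4 - \left(\left(-4 + f\right) \left(6 + I\right) - f\right) = 4 - \left(- f + \left(-4 + f\right) \left(6 + I\right)\right) = 4 + \left(f - \left(-4 + f\right) \left(6 + I\right)\right) = 4 + f - \left(-4 + f\right) \left(6 + I\right)$)
$q{\left(a,21 \right)} \left(-258\right) = \left(28 - 105 + 4 \cdot 0 - 0 \cdot 21\right) \left(-258\right) = \left(28 - 105 + 0 + 0\right) \left(-258\right) = \left(-77\right) \left(-258\right) = 19866$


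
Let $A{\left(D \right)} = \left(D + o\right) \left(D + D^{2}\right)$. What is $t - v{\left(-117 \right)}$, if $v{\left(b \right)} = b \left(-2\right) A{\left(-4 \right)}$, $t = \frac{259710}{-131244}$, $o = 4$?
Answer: $- \frac{43285}{21874} \approx -1.9788$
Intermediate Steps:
$t = - \frac{43285}{21874}$ ($t = 259710 \left(- \frac{1}{131244}\right) = - \frac{43285}{21874} \approx -1.9788$)
$A{\left(D \right)} = \left(4 + D\right) \left(D + D^{2}\right)$ ($A{\left(D \right)} = \left(D + 4\right) \left(D + D^{2}\right) = \left(4 + D\right) \left(D + D^{2}\right)$)
$v{\left(b \right)} = 0$ ($v{\left(b \right)} = b \left(-2\right) \left(- 4 \left(4 + \left(-4\right)^{2} + 5 \left(-4\right)\right)\right) = - 2 b \left(- 4 \left(4 + 16 - 20\right)\right) = - 2 b \left(\left(-4\right) 0\right) = - 2 b 0 = 0$)
$t - v{\left(-117 \right)} = - \frac{43285}{21874} - 0 = - \frac{43285}{21874} + 0 = - \frac{43285}{21874}$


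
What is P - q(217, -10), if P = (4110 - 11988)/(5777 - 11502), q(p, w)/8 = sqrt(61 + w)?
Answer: 7878/5725 - 8*sqrt(51) ≈ -55.755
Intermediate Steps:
q(p, w) = 8*sqrt(61 + w)
P = 7878/5725 (P = -7878/(-5725) = -7878*(-1/5725) = 7878/5725 ≈ 1.3761)
P - q(217, -10) = 7878/5725 - 8*sqrt(61 - 10) = 7878/5725 - 8*sqrt(51)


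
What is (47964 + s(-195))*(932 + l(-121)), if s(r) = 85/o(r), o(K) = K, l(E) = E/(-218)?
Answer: 380283098963/8502 ≈ 4.4729e+7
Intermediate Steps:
l(E) = -E/218 (l(E) = E*(-1/218) = -E/218)
s(r) = 85/r
(47964 + s(-195))*(932 + l(-121)) = (47964 + 85/(-195))*(932 - 1/218*(-121)) = (47964 + 85*(-1/195))*(932 + 121/218) = (47964 - 17/39)*(203297/218) = (1870579/39)*(203297/218) = 380283098963/8502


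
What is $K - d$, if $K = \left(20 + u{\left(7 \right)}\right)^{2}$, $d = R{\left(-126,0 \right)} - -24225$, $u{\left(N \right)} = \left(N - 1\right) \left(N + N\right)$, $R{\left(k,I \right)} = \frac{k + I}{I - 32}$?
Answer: $- \frac{214607}{16} \approx -13413.0$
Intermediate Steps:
$R{\left(k,I \right)} = \frac{I + k}{-32 + I}$
$u{\left(N \right)} = 2 N \left(-1 + N\right)$ ($u{\left(N \right)} = \left(-1 + N\right) 2 N = 2 N \left(-1 + N\right)$)
$d = \frac{387663}{16}$ ($d = \frac{0 - 126}{-32 + 0} - -24225 = \frac{1}{-32} \left(-126\right) + 24225 = \left(- \frac{1}{32}\right) \left(-126\right) + 24225 = \frac{63}{16} + 24225 = \frac{387663}{16} \approx 24229.0$)
$K = 10816$ ($K = \left(20 + 2 \cdot 7 \left(-1 + 7\right)\right)^{2} = \left(20 + 2 \cdot 7 \cdot 6\right)^{2} = \left(20 + 84\right)^{2} = 104^{2} = 10816$)
$K - d = 10816 - \frac{387663}{16} = - \frac{214607}{16}$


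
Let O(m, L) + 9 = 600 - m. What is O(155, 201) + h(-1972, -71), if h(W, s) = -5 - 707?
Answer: -276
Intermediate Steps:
O(m, L) = 591 - m (O(m, L) = -9 + (600 - m) = 591 - m)
h(W, s) = -712
O(155, 201) + h(-1972, -71) = (591 - 1*155) - 712 = (591 - 155) - 712 = 436 - 712 = -276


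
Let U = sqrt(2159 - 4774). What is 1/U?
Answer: -I*sqrt(2615)/2615 ≈ -0.019555*I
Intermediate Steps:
U = I*sqrt(2615) (U = sqrt(-2615) = I*sqrt(2615) ≈ 51.137*I)
1/U = 1/(I*sqrt(2615)) = -I*sqrt(2615)/2615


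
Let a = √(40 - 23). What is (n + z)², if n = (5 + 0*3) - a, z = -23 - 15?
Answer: (33 + √17)² ≈ 1378.1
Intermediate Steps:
z = -38
a = √17 ≈ 4.1231
n = 5 - √17 (n = (5 + 0*3) - √17 = (5 + 0) - √17 = 5 - √17 ≈ 0.87689)
(n + z)² = ((5 - √17) - 38)² = (-33 - √17)²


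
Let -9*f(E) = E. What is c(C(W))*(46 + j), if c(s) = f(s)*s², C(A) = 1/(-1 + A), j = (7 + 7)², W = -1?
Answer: 121/36 ≈ 3.3611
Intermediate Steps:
f(E) = -E/9
j = 196 (j = 14² = 196)
c(s) = -s³/9 (c(s) = (-s/9)*s² = -s³/9)
c(C(W))*(46 + j) = (-1/(9*(-1 - 1)³))*(46 + 196) = -(1/(-2))³/9*242 = -(-½)³/9*242 = -⅑*(-⅛)*242 = (1/72)*242 = 121/36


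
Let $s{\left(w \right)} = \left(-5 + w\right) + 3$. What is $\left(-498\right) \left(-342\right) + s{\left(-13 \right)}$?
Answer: $170301$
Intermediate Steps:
$s{\left(w \right)} = -2 + w$
$\left(-498\right) \left(-342\right) + s{\left(-13 \right)} = \left(-498\right) \left(-342\right) - 15 = 170316 - 15 = 170301$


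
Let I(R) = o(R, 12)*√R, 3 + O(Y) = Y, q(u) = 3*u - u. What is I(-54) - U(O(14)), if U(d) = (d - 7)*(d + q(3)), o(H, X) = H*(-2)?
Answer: -68 + 324*I*√6 ≈ -68.0 + 793.63*I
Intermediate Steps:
q(u) = 2*u
O(Y) = -3 + Y
o(H, X) = -2*H
U(d) = (-7 + d)*(6 + d) (U(d) = (d - 7)*(d + 2*3) = (-7 + d)*(d + 6) = (-7 + d)*(6 + d))
I(R) = -2*R^(3/2) (I(R) = (-2*R)*√R = -2*R^(3/2))
I(-54) - U(O(14)) = -(-324)*I*√6 - (-42 + (-3 + 14)² - (-3 + 14)) = -(-324)*I*√6 - (-42 + 11² - 1*11) = 324*I*√6 - (-42 + 121 - 11) = 324*I*√6 - 1*68 = 324*I*√6 - 68 = -68 + 324*I*√6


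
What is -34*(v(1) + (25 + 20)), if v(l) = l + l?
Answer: -1598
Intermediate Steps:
v(l) = 2*l
-34*(v(1) + (25 + 20)) = -34*(2*1 + (25 + 20)) = -34*(2 + 45) = -34*47 = -1598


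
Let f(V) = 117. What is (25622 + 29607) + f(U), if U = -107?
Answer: 55346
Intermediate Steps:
(25622 + 29607) + f(U) = (25622 + 29607) + 117 = 55229 + 117 = 55346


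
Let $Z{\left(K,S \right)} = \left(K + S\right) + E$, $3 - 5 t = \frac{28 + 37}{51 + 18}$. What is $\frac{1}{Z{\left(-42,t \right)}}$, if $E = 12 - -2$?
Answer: $- \frac{345}{9518} \approx -0.036247$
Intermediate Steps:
$E = 14$ ($E = 12 + 2 = 14$)
$t = \frac{142}{345}$ ($t = \frac{3}{5} - \frac{\left(28 + 37\right) \frac{1}{51 + 18}}{5} = \frac{3}{5} - \frac{65 \cdot \frac{1}{69}}{5} = \frac{3}{5} - \frac{13}{69} = \frac{142}{345} \approx 0.41159$)
$Z{\left(K,S \right)} = 14 + K + S$ ($Z{\left(K,S \right)} = \left(K + S\right) + 14 = 14 + K + S$)
$\frac{1}{Z{\left(-42,t \right)}} = \frac{1}{14 - 42 + \frac{142}{345}} = \frac{1}{- \frac{9518}{345}} = - \frac{345}{9518}$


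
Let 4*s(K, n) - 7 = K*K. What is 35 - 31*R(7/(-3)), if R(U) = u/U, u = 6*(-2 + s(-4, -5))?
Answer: 4675/14 ≈ 333.93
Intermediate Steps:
s(K, n) = 7/4 + K²/4 (s(K, n) = 7/4 + (K*K)/4 = 7/4 + K²/4)
u = 45/2 (u = 6*(-2 + (7/4 + (¼)*(-4)²)) = 6*(-2 + (7/4 + (¼)*16)) = 6*(-2 + (7/4 + 4)) = 6*(-2 + 23/4) = 6*(15/4) = 45/2 ≈ 22.500)
R(U) = 45/(2*U)
35 - 31*R(7/(-3)) = 35 - 1395/(2*(7/(-3))) = 35 - 1395/(2*(7*(-⅓))) = 35 - 1395/(2*(-7/3)) = 35 - 1395*(-3)/(2*7) = 35 - 31*(-135/14) = 35 + 4185/14 = 4675/14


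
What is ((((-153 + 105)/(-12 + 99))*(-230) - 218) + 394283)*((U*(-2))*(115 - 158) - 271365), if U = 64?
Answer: -3039207302465/29 ≈ -1.0480e+11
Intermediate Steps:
((((-153 + 105)/(-12 + 99))*(-230) - 218) + 394283)*((U*(-2))*(115 - 158) - 271365) = ((((-153 + 105)/(-12 + 99))*(-230) - 218) + 394283)*((64*(-2))*(115 - 158) - 271365) = ((-48/87*(-230) - 218) + 394283)*(-128*(-43) - 271365) = ((-48*1/87*(-230) - 218) + 394283)*(5504 - 271365) = ((-16/29*(-230) - 218) + 394283)*(-265861) = ((3680/29 - 218) + 394283)*(-265861) = (-2642/29 + 394283)*(-265861) = (11431565/29)*(-265861) = -3039207302465/29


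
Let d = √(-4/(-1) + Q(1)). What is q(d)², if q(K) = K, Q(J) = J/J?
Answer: 5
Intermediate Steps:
Q(J) = 1
d = √5 (d = √(-4/(-1) + 1) = √(-4*(-1) + 1) = √(4 + 1) = √5 ≈ 2.2361)
q(d)² = (√5)² = 5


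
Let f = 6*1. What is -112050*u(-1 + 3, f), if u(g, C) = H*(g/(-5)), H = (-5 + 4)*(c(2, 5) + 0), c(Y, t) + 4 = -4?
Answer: 358560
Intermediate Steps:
c(Y, t) = -8 (c(Y, t) = -4 - 4 = -8)
H = 8 (H = (-5 + 4)*(-8 + 0) = -1*(-8) = 8)
f = 6
u(g, C) = -8*g/5 (u(g, C) = 8*(g/(-5)) = 8*(g*(-⅕)) = 8*(-g/5) = -8*g/5)
-112050*u(-1 + 3, f) = -112050*(-8*(-1 + 3)/5) = -112050*(-8/5*2) = -112050*(-16)/5 = -18675*(-96/5) = 358560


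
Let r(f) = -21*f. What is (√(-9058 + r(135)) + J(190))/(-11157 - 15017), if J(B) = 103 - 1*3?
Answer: -50/13087 - I*√11893/26174 ≈ -0.0038206 - 0.0041665*I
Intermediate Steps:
J(B) = 100 (J(B) = 103 - 3 = 100)
(√(-9058 + r(135)) + J(190))/(-11157 - 15017) = (√(-9058 - 21*135) + 100)/(-11157 - 15017) = (√(-9058 - 2835) + 100)/(-26174) = (√(-11893) + 100)*(-1/26174) = (I*√11893 + 100)*(-1/26174) = (100 + I*√11893)*(-1/26174) = -50/13087 - I*√11893/26174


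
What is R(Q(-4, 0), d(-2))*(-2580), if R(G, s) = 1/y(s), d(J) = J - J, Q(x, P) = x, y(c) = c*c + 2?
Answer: -1290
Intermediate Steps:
y(c) = 2 + c² (y(c) = c² + 2 = 2 + c²)
d(J) = 0
R(G, s) = 1/(2 + s²)
R(Q(-4, 0), d(-2))*(-2580) = -2580/(2 + 0²) = -2580/(2 + 0) = -2580/2 = (½)*(-2580) = -1290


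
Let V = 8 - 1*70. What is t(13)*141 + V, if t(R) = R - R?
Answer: -62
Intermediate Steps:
V = -62 (V = 8 - 70 = -62)
t(R) = 0
t(13)*141 + V = 0*141 - 62 = 0 - 62 = -62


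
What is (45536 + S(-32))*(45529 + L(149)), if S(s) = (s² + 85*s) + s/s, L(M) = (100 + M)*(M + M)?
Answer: 5249126771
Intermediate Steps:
L(M) = 2*M*(100 + M) (L(M) = (100 + M)*(2*M) = 2*M*(100 + M))
S(s) = 1 + s² + 85*s (S(s) = (s² + 85*s) + 1 = 1 + s² + 85*s)
(45536 + S(-32))*(45529 + L(149)) = (45536 + (1 + (-32)² + 85*(-32)))*(45529 + 2*149*(100 + 149)) = (45536 + (1 + 1024 - 2720))*(45529 + 2*149*249) = (45536 - 1695)*(45529 + 74202) = 43841*119731 = 5249126771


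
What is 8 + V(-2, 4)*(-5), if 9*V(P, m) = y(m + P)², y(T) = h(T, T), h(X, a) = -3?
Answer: 3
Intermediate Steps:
y(T) = -3
V(P, m) = 1 (V(P, m) = (⅑)*(-3)² = (⅑)*9 = 1)
8 + V(-2, 4)*(-5) = 8 + 1*(-5) = 8 - 5 = 3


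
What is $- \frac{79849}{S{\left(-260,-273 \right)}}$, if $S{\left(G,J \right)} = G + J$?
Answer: $\frac{79849}{533} \approx 149.81$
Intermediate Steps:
$- \frac{79849}{S{\left(-260,-273 \right)}} = - \frac{79849}{-260 - 273} = - \frac{79849}{-533} = \left(-79849\right) \left(- \frac{1}{533}\right) = \frac{79849}{533}$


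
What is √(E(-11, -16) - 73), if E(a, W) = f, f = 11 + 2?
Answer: 2*I*√15 ≈ 7.746*I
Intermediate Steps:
f = 13
E(a, W) = 13
√(E(-11, -16) - 73) = √(13 - 73) = √(-60) = 2*I*√15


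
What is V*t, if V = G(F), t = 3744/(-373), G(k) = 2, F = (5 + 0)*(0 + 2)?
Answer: -7488/373 ≈ -20.075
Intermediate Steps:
F = 10 (F = 5*2 = 10)
t = -3744/373 (t = 3744*(-1/373) = -3744/373 ≈ -10.038)
V = 2
V*t = 2*(-3744/373) = -7488/373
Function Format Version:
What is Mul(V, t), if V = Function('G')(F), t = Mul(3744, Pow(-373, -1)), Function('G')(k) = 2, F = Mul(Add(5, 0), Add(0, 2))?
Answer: Rational(-7488, 373) ≈ -20.075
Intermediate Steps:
F = 10 (F = Mul(5, 2) = 10)
t = Rational(-3744, 373) (t = Mul(3744, Rational(-1, 373)) = Rational(-3744, 373) ≈ -10.038)
V = 2
Mul(V, t) = Mul(2, Rational(-3744, 373)) = Rational(-7488, 373)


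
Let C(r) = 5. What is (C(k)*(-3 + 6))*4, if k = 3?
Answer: 60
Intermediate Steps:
(C(k)*(-3 + 6))*4 = (5*(-3 + 6))*4 = (5*3)*4 = 15*4 = 60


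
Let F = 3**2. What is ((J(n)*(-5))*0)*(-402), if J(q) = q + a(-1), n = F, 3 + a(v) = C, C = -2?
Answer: 0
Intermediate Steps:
a(v) = -5 (a(v) = -3 - 2 = -5)
F = 9
n = 9
J(q) = -5 + q (J(q) = q - 5 = -5 + q)
((J(n)*(-5))*0)*(-402) = (((-5 + 9)*(-5))*0)*(-402) = ((4*(-5))*0)*(-402) = -20*0*(-402) = 0*(-402) = 0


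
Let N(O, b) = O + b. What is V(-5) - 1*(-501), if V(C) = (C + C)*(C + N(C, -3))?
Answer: 631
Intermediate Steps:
V(C) = 2*C*(-3 + 2*C) (V(C) = (C + C)*(C + (C - 3)) = (2*C)*(C + (-3 + C)) = (2*C)*(-3 + 2*C) = 2*C*(-3 + 2*C))
V(-5) - 1*(-501) = 2*(-5)*(-3 + 2*(-5)) - 1*(-501) = 2*(-5)*(-3 - 10) + 501 = 2*(-5)*(-13) + 501 = 130 + 501 = 631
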